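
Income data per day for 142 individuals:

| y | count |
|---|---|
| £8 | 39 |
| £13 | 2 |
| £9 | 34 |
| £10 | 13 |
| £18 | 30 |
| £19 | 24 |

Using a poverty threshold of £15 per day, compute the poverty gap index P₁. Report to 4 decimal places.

0.2563

Below z: 39×£8, 34×£9, 13×£10, 2×£13 (q = 88 of N = 142).
Relative gaps: (15−8)/15 = 0.4667 (×39); (15−9)/15 = 0.4000 (×34); (15−10)/15 = 0.3333 (×13); (15−13)/15 = 0.1333 (×2).
Σ = 36.400000. Dividing by the full population N = 142 gives P₁ = 0.2563.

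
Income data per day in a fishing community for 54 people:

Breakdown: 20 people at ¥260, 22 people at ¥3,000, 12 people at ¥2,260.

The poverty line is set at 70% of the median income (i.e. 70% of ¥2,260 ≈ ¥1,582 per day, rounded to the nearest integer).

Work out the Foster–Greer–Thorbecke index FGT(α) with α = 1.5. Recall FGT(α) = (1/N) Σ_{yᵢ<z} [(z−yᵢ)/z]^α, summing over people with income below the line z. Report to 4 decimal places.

0.2829

Below the line: 20×¥260 (q = 20 of N = 54).
Shortfall ratios: (1582−260)/1582 = 0.8357 (×20).
Raised to α = 1.5: 0.76390 (×20).
Sum = 15.278034; FGT(1.5) = 15.278034 / 54 = 0.2829.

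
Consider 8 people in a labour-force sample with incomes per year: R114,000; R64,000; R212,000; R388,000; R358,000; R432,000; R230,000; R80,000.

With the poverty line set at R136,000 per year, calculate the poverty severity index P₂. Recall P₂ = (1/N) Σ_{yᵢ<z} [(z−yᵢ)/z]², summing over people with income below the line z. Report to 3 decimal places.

Incomes under z: R64,000, R80,000, R114,000 (q = 3 of N = 8).
Relative gaps: (136000−64000)/136000 = 0.5294; (136000−80000)/136000 = 0.4118; (136000−114000)/136000 = 0.1618.
Squared: 0.2803; 0.1696; 0.0262.
Sum = 0.475995; P₂ = 0.475995 / 8 = 0.059.

0.059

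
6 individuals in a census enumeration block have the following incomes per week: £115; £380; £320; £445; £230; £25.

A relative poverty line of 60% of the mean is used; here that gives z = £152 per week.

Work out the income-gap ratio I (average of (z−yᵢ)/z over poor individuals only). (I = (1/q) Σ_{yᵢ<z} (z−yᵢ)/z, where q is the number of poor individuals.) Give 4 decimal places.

0.5395

Below z: £25, £115 (q = 2 of N = 6).
Shortfall ratios (z−y)/z: 0.8355, 0.2434; sum = 1.078947.
I averages over the q = 2 poor units only: 1.078947 / 2 = 0.5395.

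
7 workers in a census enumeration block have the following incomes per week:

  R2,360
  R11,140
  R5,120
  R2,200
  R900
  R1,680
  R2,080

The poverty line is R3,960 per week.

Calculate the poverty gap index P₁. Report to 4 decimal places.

0.3817

Below z: R900, R1,680, R2,080, R2,200, R2,360 (q = 5 of N = 7).
Gap ratios (z−y)/z: (3960−900)/3960 = 0.7727; (3960−1680)/3960 = 0.5758; (3960−2080)/3960 = 0.4747; (3960−2200)/3960 = 0.4444; (3960−2360)/3960 = 0.4040.
Sum of shortfalls = 2.671717; P₁ averages over all N: 2.671717 / 7 = 0.3817.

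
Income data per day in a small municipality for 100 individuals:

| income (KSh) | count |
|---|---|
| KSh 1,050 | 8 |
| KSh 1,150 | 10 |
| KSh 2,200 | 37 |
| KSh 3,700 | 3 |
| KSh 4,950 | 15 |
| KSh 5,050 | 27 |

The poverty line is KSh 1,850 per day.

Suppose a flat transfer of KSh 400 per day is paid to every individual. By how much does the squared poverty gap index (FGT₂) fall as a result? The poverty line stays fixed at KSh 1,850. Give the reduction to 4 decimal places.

Before: below the line — 8×KSh 1,050, 10×KSh 1,150; squared poverty gap index (FGT₂) = 0.029277.
After the KSh 400 transfer: below the line — 8×KSh 1,450, 10×KSh 1,550; squared poverty gap index (FGT₂) = 0.006370.
Reduction = 0.029277 − 0.006370 = 0.0229.

0.0229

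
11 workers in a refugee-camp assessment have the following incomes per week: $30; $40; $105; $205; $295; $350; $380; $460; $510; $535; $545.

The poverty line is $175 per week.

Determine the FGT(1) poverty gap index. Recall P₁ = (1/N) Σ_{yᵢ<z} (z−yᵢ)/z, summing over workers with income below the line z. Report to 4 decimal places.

Poor units: $30, $40, $105 (q = 3 of N = 11).
Relative gaps: (175−30)/175 = 0.8286; (175−40)/175 = 0.7714; (175−105)/175 = 0.4000.
Σ = 2.000000. Dividing by the full population N = 11 gives P₁ = 0.1818.

0.1818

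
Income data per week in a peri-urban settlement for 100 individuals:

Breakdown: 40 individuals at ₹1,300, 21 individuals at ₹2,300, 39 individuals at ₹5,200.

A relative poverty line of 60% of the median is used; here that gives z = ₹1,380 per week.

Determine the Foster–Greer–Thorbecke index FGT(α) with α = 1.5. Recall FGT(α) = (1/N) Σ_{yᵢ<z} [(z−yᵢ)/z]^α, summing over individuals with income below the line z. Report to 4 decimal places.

0.0056

Below the line: 40×₹1,300 (q = 40 of N = 100).
Relative gaps: (1380−1300)/1380 = 0.0580 (×40).
Raised to α = 1.5: 0.01396 (×40).
Sum = 0.558311; FGT(1.5) = 0.558311 / 100 = 0.0056.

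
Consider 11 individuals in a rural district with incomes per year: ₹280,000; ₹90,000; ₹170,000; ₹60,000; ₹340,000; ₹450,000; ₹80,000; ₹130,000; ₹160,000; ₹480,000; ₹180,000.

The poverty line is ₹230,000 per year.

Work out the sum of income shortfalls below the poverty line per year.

Below z: ₹60,000, ₹80,000, ₹90,000, ₹130,000, ₹160,000, ₹170,000, ₹180,000 (q = 7 of N = 11).
Individual gaps: 230000−60000 = 170000; 230000−80000 = 150000; 230000−90000 = 140000; 230000−130000 = 100000; 230000−160000 = 70000; 230000−170000 = 60000; 230000−180000 = 50000.
Aggregate gap = ₹740,000.

₹740,000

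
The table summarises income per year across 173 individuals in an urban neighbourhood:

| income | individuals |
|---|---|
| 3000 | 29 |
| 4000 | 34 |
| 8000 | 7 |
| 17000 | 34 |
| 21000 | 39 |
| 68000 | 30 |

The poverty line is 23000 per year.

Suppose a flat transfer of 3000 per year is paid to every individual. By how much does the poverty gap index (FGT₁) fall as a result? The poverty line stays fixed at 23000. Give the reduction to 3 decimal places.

0.098

Before: below the line — 29×3000, 34×4000, 7×8000, 34×17000, 39×21000; poverty gap index (FGT₁) = 0.40538.
After the 3000 transfer: below the line — 29×6000, 34×7000, 7×11000, 34×20000; poverty gap index (FGT₁) = 0.30736.
Reduction = 0.40538 − 0.30736 = 0.098.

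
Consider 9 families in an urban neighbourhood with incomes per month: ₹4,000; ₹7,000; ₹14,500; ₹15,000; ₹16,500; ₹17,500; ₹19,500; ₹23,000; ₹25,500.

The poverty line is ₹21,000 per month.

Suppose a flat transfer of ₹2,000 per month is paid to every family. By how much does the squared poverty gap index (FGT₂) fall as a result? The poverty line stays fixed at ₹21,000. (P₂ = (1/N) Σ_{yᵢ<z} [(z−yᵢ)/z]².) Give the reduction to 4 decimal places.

0.0464

Before: below the line — ₹4,000, ₹7,000, ₹14,500, ₹15,000, ₹16,500, ₹17,500, ₹19,500; squared poverty gap index (FGT₂) = 0.150668.
After the ₹2,000 transfer: below the line — ₹6,000, ₹9,000, ₹16,500, ₹17,000, ₹18,500, ₹19,500; squared poverty gap index (FGT₂) = 0.104245.
Reduction = 0.150668 − 0.104245 = 0.0464.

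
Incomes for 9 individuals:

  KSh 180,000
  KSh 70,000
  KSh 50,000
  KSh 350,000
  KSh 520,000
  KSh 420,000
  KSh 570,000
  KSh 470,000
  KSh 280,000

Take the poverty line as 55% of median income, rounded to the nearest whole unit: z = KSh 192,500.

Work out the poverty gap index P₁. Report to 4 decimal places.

Below z: KSh 50,000, KSh 70,000, KSh 180,000 (q = 3 of N = 9).
Normalized shortfalls: (192500−50000)/192500 = 0.7403; (192500−70000)/192500 = 0.6364; (192500−180000)/192500 = 0.0649.
Σ = 1.441558. Dividing by the full population N = 9 gives P₁ = 0.1602.

0.1602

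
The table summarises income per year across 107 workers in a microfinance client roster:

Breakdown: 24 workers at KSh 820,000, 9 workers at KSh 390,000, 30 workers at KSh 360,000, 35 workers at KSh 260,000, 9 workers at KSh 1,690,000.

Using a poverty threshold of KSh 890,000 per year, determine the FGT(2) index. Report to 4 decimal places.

0.2913

Incomes under z: 35×KSh 260,000, 30×KSh 360,000, 9×KSh 390,000, 24×KSh 820,000 (q = 98 of N = 107).
Shortfall ratios: (890000−260000)/890000 = 0.7079 (×35); (890000−360000)/890000 = 0.5955 (×30); (890000−390000)/890000 = 0.5618 (×9); (890000−820000)/890000 = 0.0787 (×24).
Squared: 0.5011 (×35); 0.3546 (×30); 0.3156 (×9); 0.0062 (×24).
Sum = 31.165383; P₂ = 31.165383 / 107 = 0.2913.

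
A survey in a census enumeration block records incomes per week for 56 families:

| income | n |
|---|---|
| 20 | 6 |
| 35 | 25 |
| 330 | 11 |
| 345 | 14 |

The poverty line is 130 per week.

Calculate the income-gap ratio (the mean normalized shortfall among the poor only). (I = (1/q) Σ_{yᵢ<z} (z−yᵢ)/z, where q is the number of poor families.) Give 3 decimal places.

Below z: 6×20, 25×35 (q = 31 of N = 56).
Relative gaps: 0.8462 (×6), 0.7308 (×25); sum = 23.346154.
The income-gap ratio divides by q (the poor only): 23.346154 / 31 = 0.753.

0.753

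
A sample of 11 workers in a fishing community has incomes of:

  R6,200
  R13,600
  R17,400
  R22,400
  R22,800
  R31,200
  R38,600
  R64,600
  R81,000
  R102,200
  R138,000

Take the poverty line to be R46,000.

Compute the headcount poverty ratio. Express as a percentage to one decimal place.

7 of the 11 workers have income below R46,000.
H = 7/11 = 63.6%.

63.6%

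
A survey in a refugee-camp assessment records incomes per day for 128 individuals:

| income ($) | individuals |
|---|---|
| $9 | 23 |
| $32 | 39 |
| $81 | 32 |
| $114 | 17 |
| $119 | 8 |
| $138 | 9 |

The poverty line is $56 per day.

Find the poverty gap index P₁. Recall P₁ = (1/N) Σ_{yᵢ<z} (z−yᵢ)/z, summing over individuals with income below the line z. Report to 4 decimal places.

0.2814

Poor units: 23×$9, 39×$32 (q = 62 of N = 128).
Relative gaps: (56−9)/56 = 0.8393 (×23); (56−32)/56 = 0.4286 (×39).
Sum of shortfalls = 36.017857; P₁ averages over all N: 36.017857 / 128 = 0.2814.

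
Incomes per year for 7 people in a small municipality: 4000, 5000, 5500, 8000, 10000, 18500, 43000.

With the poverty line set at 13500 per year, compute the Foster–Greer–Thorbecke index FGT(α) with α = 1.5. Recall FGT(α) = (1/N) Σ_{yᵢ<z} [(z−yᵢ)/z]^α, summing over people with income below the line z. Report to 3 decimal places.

Poor units: 4000, 5000, 5500, 8000, 10000 (q = 5 of N = 7).
Relative gaps: (13500−4000)/13500 = 0.7037; (13500−5000)/13500 = 0.6296; (13500−5500)/13500 = 0.5926; (13500−8000)/13500 = 0.4074; (13500−10000)/13500 = 0.2593.
Raised to α = 1.5: 0.59032; 0.49961; 0.45618; 0.26004; 0.13201.
Sum = 1.938151; FGT(1.5) = 1.938151 / 7 = 0.277.

0.277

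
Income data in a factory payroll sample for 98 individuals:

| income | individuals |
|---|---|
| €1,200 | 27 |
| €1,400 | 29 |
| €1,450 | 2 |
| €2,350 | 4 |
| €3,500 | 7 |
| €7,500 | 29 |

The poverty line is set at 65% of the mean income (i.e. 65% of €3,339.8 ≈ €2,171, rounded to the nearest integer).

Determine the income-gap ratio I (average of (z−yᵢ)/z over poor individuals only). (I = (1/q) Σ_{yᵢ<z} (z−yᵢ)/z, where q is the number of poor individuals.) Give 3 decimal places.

Below z: 27×€1,200, 29×€1,400, 2×€1,450 (q = 58 of N = 98).
Relative gaps: 0.4473 (×27), 0.3551 (×29), 0.3321 (×2); sum = 23.039152.
The income-gap ratio divides by q (the poor only): 23.039152 / 58 = 0.397.

0.397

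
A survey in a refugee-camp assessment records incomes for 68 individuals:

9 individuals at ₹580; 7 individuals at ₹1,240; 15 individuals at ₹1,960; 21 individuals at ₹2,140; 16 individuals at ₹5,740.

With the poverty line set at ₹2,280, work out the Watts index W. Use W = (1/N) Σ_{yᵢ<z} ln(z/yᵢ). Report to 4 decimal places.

Incomes under z: 9×₹580, 7×₹1,240, 15×₹1,960, 21×₹2,140 (q = 52 of N = 68).
Log shortfalls: ln(2280/580) = 1.3689 (×9); ln(2280/1240) = 0.6091 (×7); ln(2280/1960) = 0.1512 (×15); ln(2280/2140) = 0.0634 (×21).
W = 20.182798 / 68 = 0.2968.

0.2968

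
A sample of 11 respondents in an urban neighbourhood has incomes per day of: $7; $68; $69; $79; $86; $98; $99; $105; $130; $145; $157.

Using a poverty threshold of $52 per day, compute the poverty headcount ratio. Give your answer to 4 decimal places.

1 of the 11 respondents have income below $52.
H = 1/11 = 0.0909.

0.0909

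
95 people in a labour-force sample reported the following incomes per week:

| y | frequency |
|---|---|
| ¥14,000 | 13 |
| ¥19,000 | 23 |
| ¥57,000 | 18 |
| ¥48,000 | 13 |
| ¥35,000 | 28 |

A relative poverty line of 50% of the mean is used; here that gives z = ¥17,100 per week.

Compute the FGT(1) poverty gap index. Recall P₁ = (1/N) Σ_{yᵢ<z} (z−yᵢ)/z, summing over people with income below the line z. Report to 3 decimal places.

0.025

Below the line: 13×¥14,000 (q = 13 of N = 95).
Shortfall ratios: (17100−14000)/17100 = 0.1813 (×13).
Sum of shortfalls = 2.356725; P₁ averages over all N: 2.356725 / 95 = 0.025.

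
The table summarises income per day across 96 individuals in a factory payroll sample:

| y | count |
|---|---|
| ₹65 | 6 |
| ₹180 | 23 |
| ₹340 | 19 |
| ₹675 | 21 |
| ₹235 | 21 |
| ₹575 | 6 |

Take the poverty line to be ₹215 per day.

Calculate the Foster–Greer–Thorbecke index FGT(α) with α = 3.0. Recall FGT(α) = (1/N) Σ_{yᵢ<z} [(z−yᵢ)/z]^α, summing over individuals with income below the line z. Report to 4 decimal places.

Below z: 6×₹65, 23×₹180 (q = 29 of N = 96).
Shortfall ratios: (215−65)/215 = 0.6977 (×6); (215−180)/215 = 0.1628 (×23).
Raised to α = 3.0: 0.33959 (×6); 0.00431 (×23).
Sum = 2.136780; FGT(3.0) = 2.136780 / 96 = 0.0223.

0.0223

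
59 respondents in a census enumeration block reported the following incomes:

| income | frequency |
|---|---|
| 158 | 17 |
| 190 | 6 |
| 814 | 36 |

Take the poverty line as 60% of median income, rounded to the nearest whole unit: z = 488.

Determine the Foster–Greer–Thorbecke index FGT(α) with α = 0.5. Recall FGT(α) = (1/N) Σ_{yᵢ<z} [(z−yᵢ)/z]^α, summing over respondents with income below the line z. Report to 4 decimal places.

0.3164

Below the line: 17×158, 6×190 (q = 23 of N = 59).
Gap ratios (z−y)/z: (488−158)/488 = 0.6762 (×17); (488−190)/488 = 0.6107 (×6).
Raised to α = 0.5: 0.82233 (×17); 0.78144 (×6).
Sum = 18.668308; FGT(0.5) = 18.668308 / 59 = 0.3164.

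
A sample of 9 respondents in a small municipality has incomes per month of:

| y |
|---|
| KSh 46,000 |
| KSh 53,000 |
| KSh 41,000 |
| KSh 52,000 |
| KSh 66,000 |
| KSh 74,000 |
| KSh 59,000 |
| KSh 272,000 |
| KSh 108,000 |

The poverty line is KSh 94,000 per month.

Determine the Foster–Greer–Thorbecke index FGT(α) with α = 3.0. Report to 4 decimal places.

Incomes under z: KSh 41,000, KSh 46,000, KSh 52,000, KSh 53,000, KSh 59,000, KSh 66,000, KSh 74,000 (q = 7 of N = 9).
Gap ratios (z−y)/z: (94000−41000)/94000 = 0.5638; (94000−46000)/94000 = 0.5106; (94000−52000)/94000 = 0.4468; (94000−53000)/94000 = 0.4362; (94000−59000)/94000 = 0.3723; (94000−66000)/94000 = 0.2979; (94000−74000)/94000 = 0.2128.
Raised to α = 3.0: 0.17924; 0.13315; 0.08920; 0.08298; 0.05162; 0.02643; 0.00963.
Sum = 0.572254; FGT(3.0) = 0.572254 / 9 = 0.0636.

0.0636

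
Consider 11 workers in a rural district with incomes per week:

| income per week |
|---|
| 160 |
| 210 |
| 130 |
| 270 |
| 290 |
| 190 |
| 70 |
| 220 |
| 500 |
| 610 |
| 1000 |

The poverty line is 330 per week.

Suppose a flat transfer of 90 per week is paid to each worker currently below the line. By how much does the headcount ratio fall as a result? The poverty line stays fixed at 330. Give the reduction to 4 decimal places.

0.1818

Before: below the line — 70, 130, 160, 190, 210, 220, 270, 290; headcount ratio = 0.727273.
After the 90 transfer: below the line — 160, 220, 250, 280, 300, 310; headcount ratio = 0.545455.
Reduction = 0.727273 − 0.545455 = 0.1818.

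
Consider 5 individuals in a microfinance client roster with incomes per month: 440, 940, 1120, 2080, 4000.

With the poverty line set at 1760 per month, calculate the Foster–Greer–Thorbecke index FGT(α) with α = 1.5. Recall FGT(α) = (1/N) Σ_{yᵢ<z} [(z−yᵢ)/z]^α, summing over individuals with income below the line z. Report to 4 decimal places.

0.2374

Below z: 440, 940, 1120 (q = 3 of N = 5).
Shortfall ratios: (1760−440)/1760 = 0.7500; (1760−940)/1760 = 0.4659; (1760−1120)/1760 = 0.3636.
Raised to α = 1.5: 0.64952; 0.31802; 0.21928.
Sum = 1.186818; FGT(1.5) = 1.186818 / 5 = 0.2374.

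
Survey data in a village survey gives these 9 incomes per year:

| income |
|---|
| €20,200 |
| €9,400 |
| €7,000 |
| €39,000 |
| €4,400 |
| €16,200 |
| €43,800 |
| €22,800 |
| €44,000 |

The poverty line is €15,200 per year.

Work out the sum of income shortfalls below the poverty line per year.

€24,800

Poor units: €4,400, €7,000, €9,400 (q = 3 of N = 9).
Individual gaps: 15200−4400 = 10800; 15200−7000 = 8200; 15200−9400 = 5800.
Aggregate gap = €24,800.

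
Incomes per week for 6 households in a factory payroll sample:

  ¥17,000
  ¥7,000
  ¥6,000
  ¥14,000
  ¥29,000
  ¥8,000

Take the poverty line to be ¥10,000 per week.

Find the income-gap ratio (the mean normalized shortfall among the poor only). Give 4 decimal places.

0.3000

Below z: ¥6,000, ¥7,000, ¥8,000 (q = 3 of N = 6).
Relative gaps: 0.4000, 0.3000, 0.2000; sum = 0.900000.
The income-gap ratio divides by q (the poor only): 0.900000 / 3 = 0.3000.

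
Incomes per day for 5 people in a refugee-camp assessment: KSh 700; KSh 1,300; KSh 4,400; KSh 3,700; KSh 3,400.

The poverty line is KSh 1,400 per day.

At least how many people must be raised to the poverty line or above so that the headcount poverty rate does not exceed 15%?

2 of the 5 people are poor, so H = 2/5 = 0.400.
A headcount ratio of at most 15% allows at most ⌊0.15 × 5⌋ = 0 poor people.
So at least 2 − 0 = 2 must be lifted.

2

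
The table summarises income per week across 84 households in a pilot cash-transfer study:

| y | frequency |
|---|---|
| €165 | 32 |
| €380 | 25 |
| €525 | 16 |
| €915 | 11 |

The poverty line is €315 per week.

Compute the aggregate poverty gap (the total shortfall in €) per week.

Poor units: 32×€165 (q = 32 of N = 84).
Individual gaps: 32×(315−165) = 4800.
Aggregate gap = €4,800.

€4,800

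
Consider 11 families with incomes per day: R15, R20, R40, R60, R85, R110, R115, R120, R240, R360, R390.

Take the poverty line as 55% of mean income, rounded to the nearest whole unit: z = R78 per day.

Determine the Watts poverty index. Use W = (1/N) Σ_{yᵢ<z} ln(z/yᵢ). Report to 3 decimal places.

Poor units: R15, R20, R40, R60 (q = 4 of N = 11).
Log shortfalls: ln(78/15) = 1.6487; ln(78/20) = 1.3610; ln(78/40) = 0.6678; ln(78/60) = 0.2624.
W = 3.939829 / 11 = 0.358.

0.358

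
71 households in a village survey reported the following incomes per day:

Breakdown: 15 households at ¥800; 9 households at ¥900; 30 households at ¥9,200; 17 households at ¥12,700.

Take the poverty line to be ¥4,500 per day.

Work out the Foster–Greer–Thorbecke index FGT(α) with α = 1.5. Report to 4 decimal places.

0.2482

Below the line: 15×¥800, 9×¥900 (q = 24 of N = 71).
Shortfall ratios: (4500−800)/4500 = 0.8222 (×15); (4500−900)/4500 = 0.8000 (×9).
Raised to α = 1.5: 0.74556 (×15); 0.71554 (×9).
Sum = 17.623307; FGT(1.5) = 17.623307 / 71 = 0.2482.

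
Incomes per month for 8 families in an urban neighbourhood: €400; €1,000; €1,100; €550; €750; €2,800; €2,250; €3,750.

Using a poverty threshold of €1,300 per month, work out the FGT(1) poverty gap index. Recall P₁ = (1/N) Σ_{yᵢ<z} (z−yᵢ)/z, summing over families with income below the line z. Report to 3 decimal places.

Below z: €400, €550, €750, €1,000, €1,100 (q = 5 of N = 8).
Gap ratios (z−y)/z: (1300−400)/1300 = 0.6923; (1300−550)/1300 = 0.5769; (1300−750)/1300 = 0.4231; (1300−1000)/1300 = 0.2308; (1300−1100)/1300 = 0.1538.
Sum of shortfalls = 2.076923; P₁ averages over all N: 2.076923 / 8 = 0.260.

0.260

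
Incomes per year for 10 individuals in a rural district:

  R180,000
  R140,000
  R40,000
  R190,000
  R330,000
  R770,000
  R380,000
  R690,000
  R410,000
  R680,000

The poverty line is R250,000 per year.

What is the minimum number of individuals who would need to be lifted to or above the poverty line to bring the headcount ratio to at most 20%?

Currently q = 4 of N = 10 are below the line (H = 0.400).
A headcount ratio of at most 20% allows at most ⌊0.20 × 10⌋ = 2 poor individuals.
So at least 4 − 2 = 2 must be lifted.

2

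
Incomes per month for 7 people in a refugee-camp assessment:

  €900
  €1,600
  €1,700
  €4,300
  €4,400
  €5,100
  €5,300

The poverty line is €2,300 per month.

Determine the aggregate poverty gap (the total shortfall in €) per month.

€2,700

Poor units: €900, €1,600, €1,700 (q = 3 of N = 7).
Individual gaps: 2300−900 = 1400; 2300−1600 = 700; 2300−1700 = 600.
Aggregate gap = €2,700.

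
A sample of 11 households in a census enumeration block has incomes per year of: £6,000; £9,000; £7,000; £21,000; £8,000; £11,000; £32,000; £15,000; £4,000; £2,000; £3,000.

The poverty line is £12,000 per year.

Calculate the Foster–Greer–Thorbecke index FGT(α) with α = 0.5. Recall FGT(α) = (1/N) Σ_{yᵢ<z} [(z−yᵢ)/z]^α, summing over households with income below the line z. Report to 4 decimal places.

0.4831

Poor units: £2,000, £3,000, £4,000, £6,000, £7,000, £8,000, £9,000, £11,000 (q = 8 of N = 11).
Shortfall ratios: (12000−2000)/12000 = 0.8333; (12000−3000)/12000 = 0.7500; (12000−4000)/12000 = 0.6667; (12000−6000)/12000 = 0.5000; (12000−7000)/12000 = 0.4167; (12000−8000)/12000 = 0.3333; (12000−9000)/12000 = 0.2500; (12000−11000)/12000 = 0.0833.
Raised to α = 0.5: 0.91287; 0.86603; 0.81650; 0.70711; 0.64550; 0.57735; 0.50000; 0.28868.
Sum = 5.314022; FGT(0.5) = 5.314022 / 11 = 0.4831.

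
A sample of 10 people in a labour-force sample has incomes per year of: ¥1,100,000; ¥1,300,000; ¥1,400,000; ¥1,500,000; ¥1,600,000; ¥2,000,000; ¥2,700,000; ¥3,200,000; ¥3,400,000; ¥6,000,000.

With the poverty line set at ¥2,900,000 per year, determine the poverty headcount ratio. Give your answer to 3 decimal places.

7 of the 10 people have income below ¥2,900,000.
H = 7/10 = 0.700.

0.700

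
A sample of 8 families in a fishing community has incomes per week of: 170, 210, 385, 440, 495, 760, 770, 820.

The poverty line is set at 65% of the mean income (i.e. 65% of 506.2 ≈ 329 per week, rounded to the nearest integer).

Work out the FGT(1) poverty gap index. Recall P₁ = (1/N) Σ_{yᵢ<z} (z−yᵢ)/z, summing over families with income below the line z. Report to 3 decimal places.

0.106

Below the line: 170, 210 (q = 2 of N = 8).
Gap ratios (z−y)/z: (329−170)/329 = 0.4833; (329−210)/329 = 0.3617.
Σ = 0.844985. Dividing by the full population N = 8 gives P₁ = 0.106.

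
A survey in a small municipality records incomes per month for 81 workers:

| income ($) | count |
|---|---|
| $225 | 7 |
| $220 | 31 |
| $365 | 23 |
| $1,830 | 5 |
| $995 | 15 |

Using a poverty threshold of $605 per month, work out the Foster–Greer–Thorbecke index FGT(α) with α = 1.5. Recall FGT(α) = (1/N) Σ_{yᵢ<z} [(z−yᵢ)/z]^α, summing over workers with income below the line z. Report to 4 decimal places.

0.3082

Incomes under z: 31×$220, 7×$225, 23×$365 (q = 61 of N = 81).
Shortfall ratios: (605−220)/605 = 0.6364 (×31); (605−225)/605 = 0.6281 (×7); (605−365)/605 = 0.3967 (×23).
Raised to α = 1.5: 0.50764 (×31); 0.49779 (×7); 0.24985 (×23).
Sum = 24.968028; FGT(1.5) = 24.968028 / 81 = 0.3082.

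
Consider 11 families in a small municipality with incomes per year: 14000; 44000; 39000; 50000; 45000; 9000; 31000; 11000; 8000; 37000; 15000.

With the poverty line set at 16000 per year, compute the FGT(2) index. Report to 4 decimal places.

Below the line: 8000, 9000, 11000, 14000, 15000 (q = 5 of N = 11).
Normalized shortfalls: (16000−8000)/16000 = 0.5000; (16000−9000)/16000 = 0.4375; (16000−11000)/16000 = 0.3125; (16000−14000)/16000 = 0.1250; (16000−15000)/16000 = 0.0625.
Squared: 0.2500; 0.1914; 0.0977; 0.0156; 0.0039.
Sum = 0.558594; P₂ = 0.558594 / 11 = 0.0508.

0.0508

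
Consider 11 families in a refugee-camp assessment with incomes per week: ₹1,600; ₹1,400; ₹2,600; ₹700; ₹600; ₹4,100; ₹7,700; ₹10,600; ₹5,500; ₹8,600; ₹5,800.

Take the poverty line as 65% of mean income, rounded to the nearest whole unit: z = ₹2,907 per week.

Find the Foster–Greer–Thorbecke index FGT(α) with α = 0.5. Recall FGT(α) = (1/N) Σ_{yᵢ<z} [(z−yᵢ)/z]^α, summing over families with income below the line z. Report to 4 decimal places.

Incomes under z: ₹600, ₹700, ₹1,400, ₹1,600, ₹2,600 (q = 5 of N = 11).
Gap ratios (z−y)/z: (2907−600)/2907 = 0.7936; (2907−700)/2907 = 0.7592; (2907−1400)/2907 = 0.5184; (2907−1600)/2907 = 0.4496; (2907−2600)/2907 = 0.1056.
Raised to α = 0.5: 0.89084; 0.87132; 0.72000; 0.67053; 0.32497.
Sum = 3.477666; FGT(0.5) = 3.477666 / 11 = 0.3162.

0.3162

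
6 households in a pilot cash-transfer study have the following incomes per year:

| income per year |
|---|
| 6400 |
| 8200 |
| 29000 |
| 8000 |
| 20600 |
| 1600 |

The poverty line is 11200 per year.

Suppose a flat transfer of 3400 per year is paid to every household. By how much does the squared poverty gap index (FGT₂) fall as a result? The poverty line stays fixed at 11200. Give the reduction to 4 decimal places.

0.1249

Before: below the line — 1600, 6400, 8000, 8200; squared poverty gap index (FGT₂) = 0.178625.
After the 3400 transfer: below the line — 5000, 9800; squared poverty gap index (FGT₂) = 0.053678.
Reduction = 0.178625 − 0.053678 = 0.1249.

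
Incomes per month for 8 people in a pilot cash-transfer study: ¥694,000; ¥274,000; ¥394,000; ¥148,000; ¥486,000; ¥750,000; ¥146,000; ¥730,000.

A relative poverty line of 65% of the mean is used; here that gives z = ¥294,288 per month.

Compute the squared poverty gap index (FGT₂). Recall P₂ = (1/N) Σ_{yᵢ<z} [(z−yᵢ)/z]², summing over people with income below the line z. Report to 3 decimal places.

0.063

Incomes under z: ¥146,000, ¥148,000, ¥274,000 (q = 3 of N = 8).
Normalized shortfalls: (294288−146000)/294288 = 0.5039; (294288−148000)/294288 = 0.4971; (294288−274000)/294288 = 0.0689.
Squared: 0.2539; 0.2471; 0.0048.
Sum = 0.505755; P₂ = 0.505755 / 8 = 0.063.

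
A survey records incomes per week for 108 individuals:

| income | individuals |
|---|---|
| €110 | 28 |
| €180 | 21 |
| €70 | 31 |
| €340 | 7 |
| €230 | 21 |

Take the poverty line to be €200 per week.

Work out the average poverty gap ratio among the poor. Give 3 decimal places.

0.436

Below the line: 31×€70, 28×€110, 21×€180 (q = 80 of N = 108).
Relative gaps: 0.6500 (×31), 0.4500 (×28), 0.1000 (×21); sum = 34.850000.
The income-gap ratio divides by q (the poor only): 34.850000 / 80 = 0.436.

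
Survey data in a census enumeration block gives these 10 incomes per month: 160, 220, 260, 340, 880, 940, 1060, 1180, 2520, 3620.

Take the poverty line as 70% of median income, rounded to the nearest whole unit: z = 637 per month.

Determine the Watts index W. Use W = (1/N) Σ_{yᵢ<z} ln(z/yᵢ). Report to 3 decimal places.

Below z: 160, 220, 260, 340 (q = 4 of N = 10).
ln(z/y) terms: ln(637/160) = 1.3816; ln(637/220) = 1.0631; ln(637/260) = 0.8961; ln(637/340) = 0.6278.
W = 3.968650 / 10 = 0.397.

0.397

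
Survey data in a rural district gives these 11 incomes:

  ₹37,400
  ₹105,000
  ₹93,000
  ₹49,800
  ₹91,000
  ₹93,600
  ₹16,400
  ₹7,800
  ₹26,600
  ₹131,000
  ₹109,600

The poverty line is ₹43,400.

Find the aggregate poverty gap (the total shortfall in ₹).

Incomes under z: ₹7,800, ₹16,400, ₹26,600, ₹37,400 (q = 4 of N = 11).
Individual gaps: 43400−7800 = 35600; 43400−16400 = 27000; 43400−26600 = 16800; 43400−37400 = 6000.
Aggregate gap = ₹85,400.

₹85,400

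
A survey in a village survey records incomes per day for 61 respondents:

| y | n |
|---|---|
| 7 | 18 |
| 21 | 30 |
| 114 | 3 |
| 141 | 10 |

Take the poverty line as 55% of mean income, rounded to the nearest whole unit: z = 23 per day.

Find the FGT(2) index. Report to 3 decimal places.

Below the line: 18×7, 30×21 (q = 48 of N = 61).
Shortfall ratios: (23−7)/23 = 0.6957 (×18); (23−21)/23 = 0.0870 (×30).
Squared: 0.4839 (×18); 0.0076 (×30).
Sum = 8.937618; P₂ = 8.937618 / 61 = 0.147.

0.147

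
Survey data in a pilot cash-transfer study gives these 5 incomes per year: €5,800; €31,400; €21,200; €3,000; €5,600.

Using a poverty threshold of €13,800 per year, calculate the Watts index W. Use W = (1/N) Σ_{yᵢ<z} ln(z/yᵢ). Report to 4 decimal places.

Incomes under z: €3,000, €5,600, €5,800 (q = 3 of N = 5).
ln(z/y) terms: ln(13800/3000) = 1.5261; ln(13800/5600) = 0.9019; ln(13800/5800) = 0.8668.
W = 3.294769 / 5 = 0.6590.

0.6590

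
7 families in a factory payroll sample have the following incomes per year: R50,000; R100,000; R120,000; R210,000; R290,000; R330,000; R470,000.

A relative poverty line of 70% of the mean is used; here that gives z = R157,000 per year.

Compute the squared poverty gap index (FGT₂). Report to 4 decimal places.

Below the line: R50,000, R100,000, R120,000 (q = 3 of N = 7).
Normalized shortfalls: (157000−50000)/157000 = 0.6815; (157000−100000)/157000 = 0.3631; (157000−120000)/157000 = 0.2357.
Squared: 0.4645; 0.1318; 0.0555.
Sum = 0.651832; P₂ = 0.651832 / 7 = 0.0931.

0.0931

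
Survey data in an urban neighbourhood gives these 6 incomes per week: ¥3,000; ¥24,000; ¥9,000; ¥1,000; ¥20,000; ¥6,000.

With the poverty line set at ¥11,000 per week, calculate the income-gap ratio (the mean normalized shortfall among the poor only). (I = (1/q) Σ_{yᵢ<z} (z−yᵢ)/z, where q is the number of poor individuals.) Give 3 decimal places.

Poor units: ¥1,000, ¥3,000, ¥6,000, ¥9,000 (q = 4 of N = 6).
Shortfall ratios (z−y)/z: 0.9091, 0.7273, 0.4545, 0.1818; sum = 2.272727.
The income-gap ratio divides by q (the poor only): 2.272727 / 4 = 0.568.

0.568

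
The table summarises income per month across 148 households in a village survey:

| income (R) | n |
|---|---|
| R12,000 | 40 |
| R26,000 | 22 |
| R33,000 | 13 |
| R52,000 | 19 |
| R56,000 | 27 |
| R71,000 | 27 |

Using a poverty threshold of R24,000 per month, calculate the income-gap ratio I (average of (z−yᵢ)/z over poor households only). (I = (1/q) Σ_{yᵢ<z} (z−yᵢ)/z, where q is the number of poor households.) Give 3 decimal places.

0.500

Below z: 40×R12,000 (q = 40 of N = 148).
Shortfall ratios (z−y)/z: 0.5000 (×40); sum = 20.000000.
I averages over the q = 40 poor units only: 20.000000 / 40 = 0.500.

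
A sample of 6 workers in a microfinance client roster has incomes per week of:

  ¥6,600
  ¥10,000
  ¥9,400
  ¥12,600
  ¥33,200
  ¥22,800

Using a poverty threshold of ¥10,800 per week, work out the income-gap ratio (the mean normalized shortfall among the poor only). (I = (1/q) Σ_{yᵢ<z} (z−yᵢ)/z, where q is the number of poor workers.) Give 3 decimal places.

Poor units: ¥6,600, ¥9,400, ¥10,000 (q = 3 of N = 6).
Relative gaps: 0.3889, 0.1296, 0.0741; sum = 0.592593.
I averages over the q = 3 poor units only: 0.592593 / 3 = 0.198.

0.198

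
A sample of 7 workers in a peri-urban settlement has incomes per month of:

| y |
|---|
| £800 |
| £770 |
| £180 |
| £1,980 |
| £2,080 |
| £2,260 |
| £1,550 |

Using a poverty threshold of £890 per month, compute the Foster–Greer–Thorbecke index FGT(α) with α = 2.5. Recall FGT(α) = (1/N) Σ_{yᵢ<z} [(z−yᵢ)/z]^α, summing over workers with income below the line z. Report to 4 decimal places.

0.0826

Incomes under z: £180, £770, £800 (q = 3 of N = 7).
Relative gaps: (890−180)/890 = 0.7978; (890−770)/890 = 0.1348; (890−800)/890 = 0.1011.
Raised to α = 2.5: 0.56842; 0.00668; 0.00325.
Sum = 0.578349; FGT(2.5) = 0.578349 / 7 = 0.0826.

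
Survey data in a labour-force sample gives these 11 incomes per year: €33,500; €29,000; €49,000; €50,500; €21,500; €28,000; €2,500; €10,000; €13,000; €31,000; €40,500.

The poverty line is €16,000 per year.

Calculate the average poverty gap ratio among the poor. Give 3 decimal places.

Incomes under z: €2,500, €10,000, €13,000 (q = 3 of N = 11).
Shortfall ratios (z−y)/z: 0.8438, 0.3750, 0.1875; sum = 1.406250.
I averages over the q = 3 poor units only: 1.406250 / 3 = 0.469.

0.469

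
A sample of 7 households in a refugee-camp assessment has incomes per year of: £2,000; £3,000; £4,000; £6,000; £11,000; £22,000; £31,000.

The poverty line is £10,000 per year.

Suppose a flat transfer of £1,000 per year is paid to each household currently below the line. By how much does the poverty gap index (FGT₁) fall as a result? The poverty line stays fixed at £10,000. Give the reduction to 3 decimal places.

0.057

Before: below the line — £2,000, £3,000, £4,000, £6,000; poverty gap index (FGT₁) = 0.35714.
After the £1,000 transfer: below the line — £3,000, £4,000, £5,000, £7,000; poverty gap index (FGT₁) = 0.30000.
Reduction = 0.35714 − 0.30000 = 0.057.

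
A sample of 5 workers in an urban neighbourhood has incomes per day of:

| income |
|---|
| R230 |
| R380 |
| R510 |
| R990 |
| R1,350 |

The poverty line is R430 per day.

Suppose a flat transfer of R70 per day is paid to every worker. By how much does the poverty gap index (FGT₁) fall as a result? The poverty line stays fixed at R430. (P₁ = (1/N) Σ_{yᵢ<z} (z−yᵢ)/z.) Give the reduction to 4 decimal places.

0.0558

Before: below the line — R230, R380; poverty gap index (FGT₁) = 0.116279.
After the R70 transfer: below the line — R300; poverty gap index (FGT₁) = 0.060465.
Reduction = 0.116279 − 0.060465 = 0.0558.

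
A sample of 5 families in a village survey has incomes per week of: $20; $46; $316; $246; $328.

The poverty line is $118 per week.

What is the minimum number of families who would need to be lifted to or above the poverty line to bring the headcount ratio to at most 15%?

Currently q = 2 of N = 5 are below the line (H = 0.400).
A headcount ratio of at most 15% allows at most ⌊0.15 × 5⌋ = 0 poor families.
So at least 2 − 0 = 2 must be lifted.

2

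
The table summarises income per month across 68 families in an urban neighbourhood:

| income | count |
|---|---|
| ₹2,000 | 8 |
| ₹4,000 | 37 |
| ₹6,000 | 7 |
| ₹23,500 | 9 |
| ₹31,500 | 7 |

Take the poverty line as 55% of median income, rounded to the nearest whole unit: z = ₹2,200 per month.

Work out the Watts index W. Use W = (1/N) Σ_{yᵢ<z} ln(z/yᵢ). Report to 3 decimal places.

Incomes under z: 8×₹2,000 (q = 8 of N = 68).
Log shortfalls: ln(2200/2000) = 0.0953 (×8).
W = 0.762481 / 68 = 0.011.

0.011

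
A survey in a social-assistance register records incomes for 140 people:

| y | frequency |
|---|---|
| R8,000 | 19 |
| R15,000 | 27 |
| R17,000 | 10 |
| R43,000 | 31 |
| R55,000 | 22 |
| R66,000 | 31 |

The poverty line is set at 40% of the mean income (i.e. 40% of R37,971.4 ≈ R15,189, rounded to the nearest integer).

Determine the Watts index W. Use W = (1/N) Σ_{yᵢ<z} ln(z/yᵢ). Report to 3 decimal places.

0.089

Below the line: 19×R8,000, 27×R15,000 (q = 46 of N = 140).
Log shortfalls: ln(15189/8000) = 0.6411 (×19); ln(15189/15000) = 0.0125 (×27).
W = 12.519543 / 140 = 0.089.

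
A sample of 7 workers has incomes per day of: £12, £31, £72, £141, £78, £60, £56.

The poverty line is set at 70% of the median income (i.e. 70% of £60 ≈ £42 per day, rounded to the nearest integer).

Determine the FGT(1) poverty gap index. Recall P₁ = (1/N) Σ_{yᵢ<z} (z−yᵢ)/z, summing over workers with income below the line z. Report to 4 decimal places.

Poor units: £12, £31 (q = 2 of N = 7).
Normalized shortfalls: (42−12)/42 = 0.7143; (42−31)/42 = 0.2619.
Sum of shortfalls = 0.976190; P₁ averages over all N: 0.976190 / 7 = 0.1395.

0.1395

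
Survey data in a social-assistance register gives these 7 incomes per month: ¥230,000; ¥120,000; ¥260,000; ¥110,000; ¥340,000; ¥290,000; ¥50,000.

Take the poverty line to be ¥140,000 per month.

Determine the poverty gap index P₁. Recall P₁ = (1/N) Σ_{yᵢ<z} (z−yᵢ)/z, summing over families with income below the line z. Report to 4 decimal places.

0.1429

Poor units: ¥50,000, ¥110,000, ¥120,000 (q = 3 of N = 7).
Gap ratios (z−y)/z: (140000−50000)/140000 = 0.6429; (140000−110000)/140000 = 0.2143; (140000−120000)/140000 = 0.1429.
Sum of shortfalls = 1.000000; P₁ averages over all N: 1.000000 / 7 = 0.1429.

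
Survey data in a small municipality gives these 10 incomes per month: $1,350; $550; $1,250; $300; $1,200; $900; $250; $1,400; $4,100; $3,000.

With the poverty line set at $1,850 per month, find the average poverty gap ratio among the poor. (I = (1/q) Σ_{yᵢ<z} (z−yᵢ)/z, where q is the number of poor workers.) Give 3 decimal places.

Poor units: $250, $300, $550, $900, $1,200, $1,250, $1,350, $1,400 (q = 8 of N = 10).
Relative gaps: 0.8649, 0.8378, 0.7027, 0.5135, 0.3514, 0.3243, 0.2703, 0.2432; sum = 4.108108.
The income-gap ratio divides by q (the poor only): 4.108108 / 8 = 0.514.

0.514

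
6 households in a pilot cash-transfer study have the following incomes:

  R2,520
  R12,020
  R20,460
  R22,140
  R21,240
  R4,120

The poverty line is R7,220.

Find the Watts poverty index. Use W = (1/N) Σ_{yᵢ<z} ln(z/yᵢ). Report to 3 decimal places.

Below z: R2,520, R4,120 (q = 2 of N = 6).
Log shortfalls: ln(7220/2520) = 1.0526; ln(7220/4120) = 0.5610.
W = 1.613598 / 6 = 0.269.

0.269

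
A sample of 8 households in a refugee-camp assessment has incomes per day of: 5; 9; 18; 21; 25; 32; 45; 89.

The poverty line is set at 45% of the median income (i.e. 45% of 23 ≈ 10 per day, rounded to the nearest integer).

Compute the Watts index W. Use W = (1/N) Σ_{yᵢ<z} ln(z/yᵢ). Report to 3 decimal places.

0.100

Below the line: 5, 9 (q = 2 of N = 8).
Log gaps: ln(10/5) = 0.6931; ln(10/9) = 0.1054.
W = 0.798508 / 8 = 0.100.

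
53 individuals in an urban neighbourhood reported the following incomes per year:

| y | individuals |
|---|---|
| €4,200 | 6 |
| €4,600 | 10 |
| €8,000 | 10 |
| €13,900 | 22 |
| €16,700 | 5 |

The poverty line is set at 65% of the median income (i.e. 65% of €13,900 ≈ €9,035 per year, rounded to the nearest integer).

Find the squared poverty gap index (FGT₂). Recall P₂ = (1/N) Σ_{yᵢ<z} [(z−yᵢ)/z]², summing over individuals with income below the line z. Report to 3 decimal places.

0.080

Below z: 6×€4,200, 10×€4,600, 10×€8,000 (q = 26 of N = 53).
Gap ratios (z−y)/z: (9035−4200)/9035 = 0.5351 (×6); (9035−4600)/9035 = 0.4909 (×10); (9035−8000)/9035 = 0.1146 (×10).
Squared: 0.2864 (×6); 0.2410 (×10); 0.0131 (×10).
Sum = 4.259006; P₂ = 4.259006 / 53 = 0.080.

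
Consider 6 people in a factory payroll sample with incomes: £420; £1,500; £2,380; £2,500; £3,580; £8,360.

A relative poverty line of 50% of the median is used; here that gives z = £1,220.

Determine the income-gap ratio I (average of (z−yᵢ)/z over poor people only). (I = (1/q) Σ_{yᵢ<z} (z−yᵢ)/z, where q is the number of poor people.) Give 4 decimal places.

Below z: £420 (q = 1 of N = 6).
Shortfall ratios (z−y)/z: 0.6557; sum = 0.655738.
The income-gap ratio divides by q (the poor only): 0.655738 / 1 = 0.6557.

0.6557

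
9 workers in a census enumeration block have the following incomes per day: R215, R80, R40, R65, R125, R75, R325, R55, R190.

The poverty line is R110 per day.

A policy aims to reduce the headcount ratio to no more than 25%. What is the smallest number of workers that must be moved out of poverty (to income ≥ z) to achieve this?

3

Currently q = 5 of N = 9 are below the line (H = 0.556).
A headcount ratio of at most 25% allows at most ⌊0.25 × 9⌋ = 2 poor workers.
So at least 5 − 2 = 3 must be lifted.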